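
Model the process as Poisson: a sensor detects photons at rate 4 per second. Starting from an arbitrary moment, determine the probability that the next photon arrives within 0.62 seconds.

Inter-arrival times are exponential with rate λ = 4 per second.
P(T ≤ 0.62) = 1 − e^(−λt) = 1 − e^(−4 × 0.62) = 1 − e^(−2.48) ≈ 0.9163.

0.9163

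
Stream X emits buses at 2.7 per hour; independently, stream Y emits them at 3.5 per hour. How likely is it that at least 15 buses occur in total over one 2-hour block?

0.2653

Independent Poisson processes superpose: combined rate λ = 2.7 + 3.5 = 6.2 per hour.
Over the interval, μ = 6.2 × 2 = 12.4 (a 2-hour block = 2 hours).
P(N ≥ 15) = 1 − P(N ≤ 14) ≈ 0.2653.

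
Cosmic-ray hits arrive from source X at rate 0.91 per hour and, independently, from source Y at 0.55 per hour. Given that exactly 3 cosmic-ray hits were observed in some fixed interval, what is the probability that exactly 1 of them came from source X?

0.2654

Given the total, each event is independently from source X with probability p = λ_X/(λ_X+λ_Y) = 0.91/1.46 ≈ 0.6233.
So K ~ Binomial(3, 0.91/1.46): P(K = 1) = C(3,1) · (0.91/1.46)^1 · (0.55/1.46)^2 ≈ 0.2654.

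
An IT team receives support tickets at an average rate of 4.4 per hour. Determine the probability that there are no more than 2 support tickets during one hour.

0.1851

With mean μ = 4.4 per hour,
P(N ≤ 2) = Σ_{j=0}^{2} e^(−μ) μ^j/j! ≈ 0.1851.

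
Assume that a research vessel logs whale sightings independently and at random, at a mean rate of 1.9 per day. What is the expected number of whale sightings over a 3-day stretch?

E[N] = λt = 1.9 × 3 = 5.7 (a 3-day stretch = 3 days).

5.7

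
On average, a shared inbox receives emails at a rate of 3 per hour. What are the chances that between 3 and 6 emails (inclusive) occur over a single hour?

With mean μ = 3 per hour,
P(3 ≤ N ≤ 6) = Σ_{j=3}^{6} e^(−3) · 3^j/j! ≈ 0.5433.

0.5433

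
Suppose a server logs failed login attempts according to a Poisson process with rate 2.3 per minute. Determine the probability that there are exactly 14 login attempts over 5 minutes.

Over the interval, μ = 2.3 × 5 = 11.5 (5 minutes).
P(N = 14) = e^(−μ) μ^14/14! = e^(−11.5) · 11.5^14/87178291200 ≈ 0.0822.

0.0822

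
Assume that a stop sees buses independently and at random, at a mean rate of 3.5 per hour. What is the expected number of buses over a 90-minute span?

E[N] = λt = 3.5 × 1.5 = 5.25 (a 90-minute span = 1.5 hours).

5.25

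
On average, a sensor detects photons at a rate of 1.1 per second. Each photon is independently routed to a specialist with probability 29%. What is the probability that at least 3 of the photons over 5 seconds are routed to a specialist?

Thinning: the photons that are routed to a specialist themselves form a Poisson process with rate 0.29 × 1.1 = 0.319 per second.
Over the interval, μ = 0.319 × 5 = 1.595 (5 seconds).
P(N ≥ 3) = 1 − P(N ≤ 2) ≈ 0.2154.

0.2154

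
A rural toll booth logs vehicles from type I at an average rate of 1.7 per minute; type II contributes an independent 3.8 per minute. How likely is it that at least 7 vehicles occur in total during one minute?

0.3140

Independent Poisson processes superpose: combined rate λ = 1.7 + 3.8 = 5.5 per minute.
So μ = 5.5.
P(N ≥ 7) = 1 − P(N ≤ 6) ≈ 0.3140.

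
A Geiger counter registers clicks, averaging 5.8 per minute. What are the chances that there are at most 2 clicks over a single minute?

0.0715

With mean μ = 5.8 per minute,
P(N ≤ 2) = Σ_{j=0}^{2} e^(−μ) μ^j/j! ≈ 0.0715.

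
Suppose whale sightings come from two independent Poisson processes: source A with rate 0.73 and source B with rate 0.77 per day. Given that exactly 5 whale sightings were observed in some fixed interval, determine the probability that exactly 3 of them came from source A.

Given the total, each event is independently from source A with probability p = λ_A/(λ_A+λ_B) = 0.73/1.5 ≈ 0.4867.
So K ~ Binomial(5, 0.73/1.5): P(K = 3) = C(5,3) · (0.73/1.5)^3 · (0.77/1.5)^2 ≈ 0.3037.

0.3037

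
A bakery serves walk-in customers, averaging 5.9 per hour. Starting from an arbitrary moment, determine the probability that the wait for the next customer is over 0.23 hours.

0.2574

The wait for the next event is exponential with rate λ = 5.9 per hour.
P(T > 0.23) = e^(−λt) = e^(−5.9 × 0.23) = e^(−1.357) ≈ 0.2574.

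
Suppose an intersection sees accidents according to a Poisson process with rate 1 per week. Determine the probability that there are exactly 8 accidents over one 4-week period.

Over the interval, μ = 1 × 4 = 4 (a 4-week period = 4 weeks).
P(N = 8) = e^(−μ) μ^8/8! = e^(−4) · 4^8/40320 ≈ 0.0298.

0.0298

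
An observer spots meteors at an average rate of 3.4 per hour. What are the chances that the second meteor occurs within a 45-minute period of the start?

0.7228

Over the interval, μ = 3.4 × 0.75 = 2.55 (a 45-minute period = 0.75 hours).
The second arrival falls in the interval iff at least 2 events occur there: P(S_2 ≤ t) = P(N ≥ 2) = 1 − P(N ≤ 1) ≈ 0.7228.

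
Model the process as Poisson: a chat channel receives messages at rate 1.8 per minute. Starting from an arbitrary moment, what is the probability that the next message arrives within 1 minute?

Inter-arrival times are exponential with rate λ = 1.8 per minute.
P(T ≤ 1) = 1 − e^(−λt) = 1 − e^(−1.8 × 1) = 1 − e^(−1.8) ≈ 0.8347.

0.8347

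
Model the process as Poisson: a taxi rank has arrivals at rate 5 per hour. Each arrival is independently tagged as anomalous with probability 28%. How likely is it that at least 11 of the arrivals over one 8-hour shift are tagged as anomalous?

0.5638

Thinning: the arrivals that are tagged as anomalous themselves form a Poisson process with rate 0.28 × 5 = 1.4 per hour.
Over the interval, μ = 1.4 × 8 = 11.2 (an 8-hour shift = 8 hours).
P(N ≥ 11) = 1 − P(N ≤ 10) ≈ 0.5638.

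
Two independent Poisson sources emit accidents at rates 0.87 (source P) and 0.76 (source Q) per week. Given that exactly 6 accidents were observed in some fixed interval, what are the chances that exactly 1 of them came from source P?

0.0706

Given the total, each event is independently from source P with probability p = λ_P/(λ_P+λ_Q) = 0.87/1.63 ≈ 0.5337.
So K ~ Binomial(6, 0.87/1.63): P(K = 1) = C(6,1) · (0.87/1.63)^1 · (0.76/1.63)^5 ≈ 0.0706.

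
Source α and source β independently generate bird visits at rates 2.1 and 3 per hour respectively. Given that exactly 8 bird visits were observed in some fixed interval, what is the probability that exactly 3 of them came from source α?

Given the total, each event is independently from source α with probability p = λ_α/(λ_α+λ_β) = 2.1/5.1 ≈ 0.4118.
So K ~ Binomial(8, 2.1/5.1): P(K = 3) = C(8,3) · (2.1/5.1)^3 · (3/5.1)^5 ≈ 0.2754.

0.2754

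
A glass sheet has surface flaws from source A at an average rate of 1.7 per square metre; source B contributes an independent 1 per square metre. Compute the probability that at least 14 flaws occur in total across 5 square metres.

0.4818

Independent Poisson processes superpose: combined rate λ = 1.7 + 1 = 2.7 per square metre.
Over the interval, μ = 2.7 × 5 = 13.5 (5 square metres).
P(N ≥ 14) = 1 − P(N ≤ 13) ≈ 0.4818.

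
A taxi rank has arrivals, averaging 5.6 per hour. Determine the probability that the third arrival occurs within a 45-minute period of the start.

Over the interval, μ = 5.6 × 0.75 = 4.2 (a 45-minute period = 0.75 hours).
The third arrival falls in the interval iff at least 3 events occur there: P(S_3 ≤ t) = P(N ≥ 3) = 1 − P(N ≤ 2) ≈ 0.7898.

0.7898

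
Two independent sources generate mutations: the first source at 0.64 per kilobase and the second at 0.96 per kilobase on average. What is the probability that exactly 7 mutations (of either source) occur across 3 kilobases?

Independent Poisson processes superpose: combined rate λ = 0.64 + 0.96 = 1.6 per kilobase.
Over the interval, μ = 1.6 × 3 = 4.8 (3 kilobases).
P(N = 7) = e^(−4.8) · 4.8^7/7! ≈ 0.0959.

0.0959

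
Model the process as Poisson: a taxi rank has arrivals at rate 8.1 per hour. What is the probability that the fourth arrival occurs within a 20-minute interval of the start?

Over the interval, μ = 8.1 × 1/3 = 2.7 (a 20-minute interval = 1/3 hours).
The fourth arrival falls in the interval iff at least 4 events occur there: P(S_4 ≤ t) = P(N ≥ 4) = 1 − P(N ≤ 3) ≈ 0.2859.

0.2859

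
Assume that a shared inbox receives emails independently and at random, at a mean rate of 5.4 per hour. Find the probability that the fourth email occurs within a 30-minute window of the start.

0.2859

Over the interval, μ = 5.4 × 0.5 = 2.7 (a 30-minute window = 0.5 hours).
The fourth arrival falls in the interval iff at least 4 events occur there: P(S_4 ≤ t) = P(N ≥ 4) = 1 − P(N ≤ 3) ≈ 0.2859.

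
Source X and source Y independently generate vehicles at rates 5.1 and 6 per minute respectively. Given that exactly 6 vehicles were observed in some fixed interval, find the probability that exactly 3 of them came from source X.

0.3064

Given the total, each event is independently from source X with probability p = λ_X/(λ_X+λ_Y) = 5.1/11.1 ≈ 0.4595.
So K ~ Binomial(6, 5.1/11.1): P(K = 3) = C(6,3) · (5.1/11.1)^3 · (6/11.1)^3 ≈ 0.3064.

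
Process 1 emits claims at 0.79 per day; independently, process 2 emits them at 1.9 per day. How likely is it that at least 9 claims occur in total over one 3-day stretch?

Independent Poisson processes superpose: combined rate λ = 0.79 + 1.9 = 2.69 per day.
Over the interval, μ = 2.69 × 3 = 8.07 (a 3-day stretch = 3 days).
P(N ≥ 9) = 1 − P(N ≤ 8) ≈ 0.4172.

0.4172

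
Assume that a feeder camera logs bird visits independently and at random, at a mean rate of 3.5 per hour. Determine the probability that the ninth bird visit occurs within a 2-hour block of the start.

Over the interval, μ = 3.5 × 2 = 7 (a 2-hour block = 2 hours).
The ninth arrival falls in the interval iff at least 9 events occur there: P(S_9 ≤ t) = P(N ≥ 9) = 1 − P(N ≤ 8) ≈ 0.2709.

0.2709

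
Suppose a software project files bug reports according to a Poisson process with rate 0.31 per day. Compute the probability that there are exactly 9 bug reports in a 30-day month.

0.1311

Over the interval, μ = 0.31 × 30 = 9.3 (a 30-day month = 30 days).
P(N = 9) = e^(−μ) μ^9/9! = e^(−9.3) · 9.3^9/362880 ≈ 0.1311.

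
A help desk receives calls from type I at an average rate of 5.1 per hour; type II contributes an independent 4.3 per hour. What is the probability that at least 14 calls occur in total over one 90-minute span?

Independent Poisson processes superpose: combined rate λ = 5.1 + 4.3 = 9.4 per hour.
Over the interval, μ = 9.4 × 1.5 = 14.1 (a 90-minute span = 1.5 hours).
P(N ≥ 14) = 1 − P(N ≤ 13) ≈ 0.5461.

0.5461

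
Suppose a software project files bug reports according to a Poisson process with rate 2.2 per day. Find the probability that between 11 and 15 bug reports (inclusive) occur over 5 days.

Over the interval, μ = 2.2 × 5 = 11 (5 days).
P(11 ≤ N ≤ 15) = Σ_{j=11}^{15} e^(−11) · 11^j/j! ≈ 0.4475.

0.4475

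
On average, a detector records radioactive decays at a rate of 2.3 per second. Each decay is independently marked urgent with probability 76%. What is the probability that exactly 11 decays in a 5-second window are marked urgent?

Thinning: the decays that are marked urgent themselves form a Poisson process with rate 0.76 × 2.3 = 1.748 per second.
Over the interval, μ = 1.748 × 5 = 8.74 (a 5-second window = 5 seconds).
P(N = 11) = e^(−8.74) · 8.74^11/11! ≈ 0.0911.

0.0911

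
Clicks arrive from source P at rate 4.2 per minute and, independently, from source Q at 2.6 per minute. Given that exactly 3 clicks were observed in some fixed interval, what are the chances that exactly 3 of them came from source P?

Given the total, each event is independently from source P with probability p = λ_P/(λ_P+λ_Q) = 4.2/6.8 ≈ 0.6176.
So K ~ Binomial(3, 4.2/6.8): P(K = 3) = C(3,3) · (4.2/6.8)^3 · (2.6/6.8)^0 ≈ 0.2356.

0.2356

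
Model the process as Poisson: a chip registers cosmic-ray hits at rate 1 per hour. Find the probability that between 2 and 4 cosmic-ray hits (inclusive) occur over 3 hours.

0.6161

Over the interval, μ = 1 × 3 = 3 (3 hours).
P(2 ≤ N ≤ 4) = Σ_{j=2}^{4} e^(−3) · 3^j/j! ≈ 0.6161.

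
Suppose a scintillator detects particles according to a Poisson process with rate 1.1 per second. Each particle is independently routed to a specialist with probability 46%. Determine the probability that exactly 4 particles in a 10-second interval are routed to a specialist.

Thinning: the particles that are routed to a specialist themselves form a Poisson process with rate 0.46 × 1.1 = 0.506 per second.
Over the interval, μ = 0.506 × 10 = 5.06 (a 10-second interval = 10 seconds).
P(N = 4) = e^(−5.06) · 5.06^4/4! ≈ 0.1733.

0.1733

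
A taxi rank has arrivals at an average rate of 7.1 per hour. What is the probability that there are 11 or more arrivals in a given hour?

0.1058

With mean μ = 7.1 per hour,
P(N ≥ 11) = 1 − P(N ≤ 10) = 1 − Σ_{j=0}^{10} e^(−μ) μ^j/j! ≈ 0.1058.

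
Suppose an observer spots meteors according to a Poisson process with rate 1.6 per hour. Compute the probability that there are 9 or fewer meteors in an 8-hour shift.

Over the interval, μ = 1.6 × 8 = 12.8 (an 8-hour shift = 8 hours).
P(N ≤ 9) = Σ_{j=0}^{9} e^(−μ) μ^j/j! ≈ 0.1794.

0.1794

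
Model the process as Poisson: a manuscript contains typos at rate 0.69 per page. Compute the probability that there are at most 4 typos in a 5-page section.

Over the interval, μ = 0.69 × 5 = 3.45 (a 5-page section = 5 pages).
P(N ≤ 4) = Σ_{j=0}^{4} e^(−μ) μ^j/j! ≈ 0.7349.

0.7349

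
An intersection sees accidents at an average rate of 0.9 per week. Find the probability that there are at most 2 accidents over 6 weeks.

Over the interval, μ = 0.9 × 6 = 5.4 (6 weeks).
P(N ≤ 2) = Σ_{j=0}^{2} e^(−μ) μ^j/j! ≈ 0.0948.

0.0948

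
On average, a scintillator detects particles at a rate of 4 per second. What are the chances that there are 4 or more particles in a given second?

0.5665

With mean μ = 4 per second,
P(N ≥ 4) = 1 − P(N ≤ 3) = 1 − Σ_{j=0}^{3} e^(−μ) μ^j/j! ≈ 0.5665.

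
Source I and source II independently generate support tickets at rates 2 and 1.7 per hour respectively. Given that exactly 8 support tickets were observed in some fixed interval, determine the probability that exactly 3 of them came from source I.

0.1811

Given the total, each event is independently from source I with probability p = λ_I/(λ_I+λ_II) = 2/3.7 ≈ 0.5405.
So K ~ Binomial(8, 2/3.7): P(K = 3) = C(8,3) · (2/3.7)^3 · (1.7/3.7)^5 ≈ 0.1811.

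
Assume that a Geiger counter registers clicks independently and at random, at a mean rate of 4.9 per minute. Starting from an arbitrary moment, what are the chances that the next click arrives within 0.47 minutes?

0.9000

Inter-arrival times are exponential with rate λ = 4.9 per minute.
P(T ≤ 0.47) = 1 − e^(−λt) = 1 − e^(−4.9 × 0.47) = 1 − e^(−2.303) ≈ 0.9000.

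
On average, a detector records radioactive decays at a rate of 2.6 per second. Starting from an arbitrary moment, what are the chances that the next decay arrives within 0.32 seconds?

0.5648

Inter-arrival times are exponential with rate λ = 2.6 per second.
P(T ≤ 0.32) = 1 − e^(−λt) = 1 − e^(−2.6 × 0.32) = 1 − e^(−0.832) ≈ 0.5648.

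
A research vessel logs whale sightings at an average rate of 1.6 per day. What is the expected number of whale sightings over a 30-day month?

48

E[N] = λt = 1.6 × 30 = 48 (a 30-day month = 30 days).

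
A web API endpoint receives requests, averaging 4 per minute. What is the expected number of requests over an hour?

E[N] = λt = 4 × 60 = 240 (an hour = 60 minutes).

240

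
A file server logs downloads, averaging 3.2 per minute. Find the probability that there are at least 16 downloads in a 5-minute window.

Over the interval, μ = 3.2 × 5 = 16 (a 5-minute window = 5 minutes).
P(N ≥ 16) = 1 − P(N ≤ 15) = 1 − Σ_{j=0}^{15} e^(−μ) μ^j/j! ≈ 0.5333.

0.5333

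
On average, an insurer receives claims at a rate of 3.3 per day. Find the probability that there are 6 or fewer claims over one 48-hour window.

Over the interval, μ = 3.3 × 2 = 6.6 (a 48-hour window = 2 days).
P(N ≤ 6) = Σ_{j=0}^{6} e^(−μ) μ^j/j! ≈ 0.5108.

0.5108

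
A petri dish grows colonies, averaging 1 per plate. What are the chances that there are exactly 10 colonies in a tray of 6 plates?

0.0413

Over the interval, μ = 1 × 6 = 6 (a tray of 6 plates = 6 plates).
P(N = 10) = e^(−μ) μ^10/10! = e^(−6) · 6^10/3628800 ≈ 0.0413.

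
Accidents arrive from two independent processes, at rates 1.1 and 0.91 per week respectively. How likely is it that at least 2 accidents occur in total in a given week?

Independent Poisson processes superpose: combined rate λ = 1.1 + 0.91 = 2.01 per week.
So μ = 2.01.
P(N ≥ 2) = 1 − P(N ≤ 1) ≈ 0.5967.

0.5967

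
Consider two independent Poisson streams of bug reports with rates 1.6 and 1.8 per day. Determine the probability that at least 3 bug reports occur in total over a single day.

Independent Poisson processes superpose: combined rate λ = 1.6 + 1.8 = 3.4 per day.
So μ = 3.4.
P(N ≥ 3) = 1 − P(N ≤ 2) ≈ 0.6603.

0.6603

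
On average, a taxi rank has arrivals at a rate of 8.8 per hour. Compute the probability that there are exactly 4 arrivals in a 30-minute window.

0.1917

Over the interval, μ = 8.8 × 0.5 = 4.4 (a 30-minute window = 0.5 hours).
P(N = 4) = e^(−μ) μ^4/4! = e^(−4.4) · 4.4^4/24 ≈ 0.1917.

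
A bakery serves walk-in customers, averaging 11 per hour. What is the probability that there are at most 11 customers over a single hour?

0.5793

With mean μ = 11 per hour,
P(N ≤ 11) = Σ_{j=0}^{11} e^(−μ) μ^j/j! ≈ 0.5793.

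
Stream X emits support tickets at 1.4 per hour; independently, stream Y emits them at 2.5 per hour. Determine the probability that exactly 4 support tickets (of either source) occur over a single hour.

Independent Poisson processes superpose: combined rate λ = 1.4 + 2.5 = 3.9 per hour.
So μ = 3.9.
P(N = 4) = e^(−3.9) · 3.9^4/4! ≈ 0.1951.

0.1951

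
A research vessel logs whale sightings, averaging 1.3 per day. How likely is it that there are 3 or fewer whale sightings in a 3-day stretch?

0.4532

Over the interval, μ = 1.3 × 3 = 3.9 (a 3-day stretch = 3 days).
P(N ≤ 3) = Σ_{j=0}^{3} e^(−μ) μ^j/j! ≈ 0.4532.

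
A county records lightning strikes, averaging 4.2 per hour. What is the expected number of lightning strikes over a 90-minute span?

E[N] = λt = 4.2 × 1.5 = 6.3 (a 90-minute span = 1.5 hours).

6.3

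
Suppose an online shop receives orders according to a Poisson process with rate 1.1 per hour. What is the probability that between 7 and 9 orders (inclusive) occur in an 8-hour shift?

Over the interval, μ = 1.1 × 8 = 8.8 (an 8-hour shift = 8 hours).
P(7 ≤ N ≤ 9) = Σ_{j=7}^{9} e^(−8.8) · 8.8^j/j! ≈ 0.3881.

0.3881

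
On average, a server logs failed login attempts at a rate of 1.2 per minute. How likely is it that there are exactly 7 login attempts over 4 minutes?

Over the interval, μ = 1.2 × 4 = 4.8 (4 minutes).
P(N = 7) = e^(−μ) μ^7/7! = e^(−4.8) · 4.8^7/5040 ≈ 0.0959.

0.0959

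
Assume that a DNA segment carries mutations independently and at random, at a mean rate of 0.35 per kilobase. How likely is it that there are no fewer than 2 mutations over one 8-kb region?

0.7689

Over the interval, μ = 0.35 × 8 = 2.8 (an 8-kb region = 8 kilobases).
P(N ≥ 2) = 1 − P(N ≤ 1) = 1 − Σ_{j=0}^{1} e^(−μ) μ^j/j! ≈ 0.7689.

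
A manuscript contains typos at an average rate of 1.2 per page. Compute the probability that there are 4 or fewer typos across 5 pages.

0.2851

Over the interval, μ = 1.2 × 5 = 6 (5 pages).
P(N ≤ 4) = Σ_{j=0}^{4} e^(−μ) μ^j/j! ≈ 0.2851.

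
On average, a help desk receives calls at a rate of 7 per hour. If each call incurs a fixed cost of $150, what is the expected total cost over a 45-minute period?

E[N] = 7 × 0.75 = 5.25 (a 45-minute period = 0.75 hours); E[cost] = 5.25 × $150 = $787.5.

$787.5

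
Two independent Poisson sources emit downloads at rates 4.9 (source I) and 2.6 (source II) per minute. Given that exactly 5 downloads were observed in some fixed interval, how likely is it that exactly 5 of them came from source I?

Given the total, each event is independently from source I with probability p = λ_I/(λ_I+λ_II) = 4.9/7.5 ≈ 0.6533.
So K ~ Binomial(5, 4.9/7.5): P(K = 5) = C(5,5) · (4.9/7.5)^5 · (2.6/7.5)^0 ≈ 0.1190.

0.1190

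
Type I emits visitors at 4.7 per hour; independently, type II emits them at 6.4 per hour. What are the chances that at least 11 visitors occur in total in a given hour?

Independent Poisson processes superpose: combined rate λ = 4.7 + 6.4 = 11.1 per hour.
So μ = 11.1.
P(N ≥ 11) = 1 − P(N ≤ 10) ≈ 0.5520.

0.5520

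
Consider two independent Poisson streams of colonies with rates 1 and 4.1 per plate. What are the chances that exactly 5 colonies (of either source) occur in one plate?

Independent Poisson processes superpose: combined rate λ = 1 + 4.1 = 5.1 per plate.
So μ = 5.1.
P(N = 5) = e^(−5.1) · 5.1^5/5! ≈ 0.1753.

0.1753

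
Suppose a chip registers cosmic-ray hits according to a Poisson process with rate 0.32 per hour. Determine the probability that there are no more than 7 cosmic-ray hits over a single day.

0.4984

Over the interval, μ = 0.32 × 24 = 7.68 (a day = 24 hours).
P(N ≤ 7) = Σ_{j=0}^{7} e^(−μ) μ^j/j! ≈ 0.4984.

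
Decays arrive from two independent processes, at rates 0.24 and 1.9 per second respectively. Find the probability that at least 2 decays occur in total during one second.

0.6306

Independent Poisson processes superpose: combined rate λ = 0.24 + 1.9 = 2.14 per second.
So μ = 2.14.
P(N ≥ 2) = 1 − P(N ≤ 1) ≈ 0.6306.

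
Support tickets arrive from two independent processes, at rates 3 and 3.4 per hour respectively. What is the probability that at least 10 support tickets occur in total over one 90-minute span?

0.4911

Independent Poisson processes superpose: combined rate λ = 3 + 3.4 = 6.4 per hour.
Over the interval, μ = 6.4 × 1.5 = 9.6 (a 90-minute span = 1.5 hours).
P(N ≥ 10) = 1 − P(N ≤ 9) ≈ 0.4911.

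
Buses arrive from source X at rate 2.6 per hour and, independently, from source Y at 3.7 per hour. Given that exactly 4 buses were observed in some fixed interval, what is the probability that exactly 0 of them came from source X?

0.1190

Given the total, each event is independently from source X with probability p = λ_X/(λ_X+λ_Y) = 2.6/6.3 ≈ 0.4127.
So K ~ Binomial(4, 2.6/6.3): P(K = 0) = C(4,0) · (2.6/6.3)^0 · (3.7/6.3)^4 ≈ 0.1190.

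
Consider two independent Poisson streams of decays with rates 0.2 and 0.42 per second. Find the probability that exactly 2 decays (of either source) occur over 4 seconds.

Independent Poisson processes superpose: combined rate λ = 0.2 + 0.42 = 0.62 per second.
Over the interval, μ = 0.62 × 4 = 2.48 (4 seconds).
P(N = 2) = e^(−2.48) · 2.48^2/2! ≈ 0.2575.

0.2575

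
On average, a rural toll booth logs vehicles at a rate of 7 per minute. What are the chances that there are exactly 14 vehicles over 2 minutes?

Over the interval, μ = 7 × 2 = 14 (2 minutes).
P(N = 14) = e^(−μ) μ^14/14! = e^(−14) · 14^14/87178291200 ≈ 0.1060.

0.1060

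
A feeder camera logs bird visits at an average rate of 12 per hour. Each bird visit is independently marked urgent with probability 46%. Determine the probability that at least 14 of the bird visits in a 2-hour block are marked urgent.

Thinning: the bird visits that are marked urgent themselves form a Poisson process with rate 0.46 × 12 = 5.52 per hour.
Over the interval, μ = 5.52 × 2 = 11.04 (a 2-hour block = 2 hours).
P(N ≥ 14) = 1 − P(N ≤ 13) ≈ 0.2224.

0.2224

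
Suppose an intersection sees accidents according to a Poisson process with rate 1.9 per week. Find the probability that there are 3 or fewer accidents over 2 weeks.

Over the interval, μ = 1.9 × 2 = 3.8 (2 weeks).
P(N ≤ 3) = Σ_{j=0}^{3} e^(−μ) μ^j/j! ≈ 0.4735.

0.4735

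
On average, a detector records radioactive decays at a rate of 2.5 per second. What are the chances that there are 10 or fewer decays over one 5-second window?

0.2971

Over the interval, μ = 2.5 × 5 = 12.5 (a 5-second window = 5 seconds).
P(N ≤ 10) = Σ_{j=0}^{10} e^(−μ) μ^j/j! ≈ 0.2971.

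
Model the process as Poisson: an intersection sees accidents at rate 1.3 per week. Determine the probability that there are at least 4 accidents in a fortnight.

Over the interval, μ = 1.3 × 2 = 2.6 (a fortnight = 2 weeks).
P(N ≥ 4) = 1 − P(N ≤ 3) = 1 − Σ_{j=0}^{3} e^(−μ) μ^j/j! ≈ 0.2640.

0.2640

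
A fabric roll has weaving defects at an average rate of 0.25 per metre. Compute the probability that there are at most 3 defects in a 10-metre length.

0.7576

Over the interval, μ = 0.25 × 10 = 2.5 (a 10-metre length = 10 metres).
P(N ≤ 3) = Σ_{j=0}^{3} e^(−μ) μ^j/j! ≈ 0.7576.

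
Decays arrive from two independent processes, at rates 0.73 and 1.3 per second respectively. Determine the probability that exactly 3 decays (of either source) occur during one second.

Independent Poisson processes superpose: combined rate λ = 0.73 + 1.3 = 2.03 per second.
So μ = 2.03.
P(N = 3) = e^(−2.03) · 2.03^3/3! ≈ 0.1831.

0.1831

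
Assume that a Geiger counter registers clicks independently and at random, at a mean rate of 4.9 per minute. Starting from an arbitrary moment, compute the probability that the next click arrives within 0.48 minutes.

Inter-arrival times are exponential with rate λ = 4.9 per minute.
P(T ≤ 0.48) = 1 − e^(−λt) = 1 − e^(−4.9 × 0.48) = 1 − e^(−2.352) ≈ 0.9048.

0.9048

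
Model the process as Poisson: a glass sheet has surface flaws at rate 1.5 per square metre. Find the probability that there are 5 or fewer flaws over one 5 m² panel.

Over the interval, μ = 1.5 × 5 = 7.5 (a 5 m² panel = 5 square metres).
P(N ≤ 5) = Σ_{j=0}^{5} e^(−μ) μ^j/j! ≈ 0.2414.

0.2414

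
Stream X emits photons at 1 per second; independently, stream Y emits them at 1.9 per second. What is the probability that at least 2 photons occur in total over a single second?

Independent Poisson processes superpose: combined rate λ = 1 + 1.9 = 2.9 per second.
So μ = 2.9.
P(N ≥ 2) = 1 − P(N ≤ 1) ≈ 0.7854.

0.7854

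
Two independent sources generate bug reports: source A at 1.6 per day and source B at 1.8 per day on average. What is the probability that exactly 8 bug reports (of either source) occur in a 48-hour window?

0.1263

Independent Poisson processes superpose: combined rate λ = 1.6 + 1.8 = 3.4 per day.
Over the interval, μ = 3.4 × 2 = 6.8 (a 48-hour window = 2 days).
P(N = 8) = e^(−6.8) · 6.8^8/8! ≈ 0.1263.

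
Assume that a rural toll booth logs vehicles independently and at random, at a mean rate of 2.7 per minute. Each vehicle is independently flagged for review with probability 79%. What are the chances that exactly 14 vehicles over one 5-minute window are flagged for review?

Thinning: the vehicles that are flagged for review themselves form a Poisson process with rate 0.79 × 2.7 = 2.133 per minute.
Over the interval, μ = 2.133 × 5 = 10.665 (a 5-minute window = 5 minutes).
P(N = 14) = e^(−10.665) · 10.665^14/14! ≈ 0.0660.

0.0660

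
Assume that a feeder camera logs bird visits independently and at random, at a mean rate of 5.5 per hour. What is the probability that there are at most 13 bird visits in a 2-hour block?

Over the interval, μ = 5.5 × 2 = 11 (a 2-hour block = 2 hours).
P(N ≤ 13) = Σ_{j=0}^{13} e^(−μ) μ^j/j! ≈ 0.7813.

0.7813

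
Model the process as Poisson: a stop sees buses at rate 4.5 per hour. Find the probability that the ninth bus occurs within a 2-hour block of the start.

0.5443

Over the interval, μ = 4.5 × 2 = 9 (a 2-hour block = 2 hours).
The ninth arrival falls in the interval iff at least 9 events occur there: P(S_9 ≤ t) = P(N ≥ 9) = 1 − P(N ≤ 8) ≈ 0.5443.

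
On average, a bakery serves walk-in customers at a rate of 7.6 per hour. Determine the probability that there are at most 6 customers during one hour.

With mean μ = 7.6 per hour,
P(N ≤ 6) = Σ_{j=0}^{6} e^(−μ) μ^j/j! ≈ 0.3646.

0.3646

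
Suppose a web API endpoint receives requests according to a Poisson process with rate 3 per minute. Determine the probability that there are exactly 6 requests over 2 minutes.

0.1606

Over the interval, μ = 3 × 2 = 6 (2 minutes).
P(N = 6) = e^(−μ) μ^6/6! = e^(−6) · 6^6/720 ≈ 0.1606.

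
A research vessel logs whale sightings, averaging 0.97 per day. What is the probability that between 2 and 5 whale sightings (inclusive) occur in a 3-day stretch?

0.7119

Over the interval, μ = 0.97 × 3 = 2.91 (a 3-day stretch = 3 days).
P(2 ≤ N ≤ 5) = Σ_{j=2}^{5} e^(−2.91) · 2.91^j/j! ≈ 0.7119.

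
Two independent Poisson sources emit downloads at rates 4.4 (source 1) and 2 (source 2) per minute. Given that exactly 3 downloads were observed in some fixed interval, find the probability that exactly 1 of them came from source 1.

Given the total, each event is independently from source 1 with probability p = λ_1/(λ_1+λ_2) = 4.4/6.4 = 0.6875.
So K ~ Binomial(3, 4.4/6.4): P(K = 1) = C(3,1) · (4.4/6.4)^1 · (2/6.4)^2 ≈ 0.2014.

0.2014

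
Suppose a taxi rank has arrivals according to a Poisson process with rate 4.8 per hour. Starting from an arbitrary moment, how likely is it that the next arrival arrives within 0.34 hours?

0.8045

Inter-arrival times are exponential with rate λ = 4.8 per hour.
P(T ≤ 0.34) = 1 − e^(−λt) = 1 − e^(−4.8 × 0.34) = 1 − e^(−1.632) ≈ 0.8045.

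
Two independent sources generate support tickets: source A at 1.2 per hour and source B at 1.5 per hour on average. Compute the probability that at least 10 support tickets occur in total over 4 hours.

Independent Poisson processes superpose: combined rate λ = 1.2 + 1.5 = 2.7 per hour.
Over the interval, μ = 2.7 × 4 = 10.8 (4 hours).
P(N ≥ 10) = 1 − P(N ≤ 9) ≈ 0.6374.

0.6374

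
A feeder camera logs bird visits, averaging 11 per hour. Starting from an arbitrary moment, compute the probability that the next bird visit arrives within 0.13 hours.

0.7607

Inter-arrival times are exponential with rate λ = 11 per hour.
P(T ≤ 0.13) = 1 − e^(−λt) = 1 − e^(−11 × 0.13) = 1 − e^(−1.43) ≈ 0.7607.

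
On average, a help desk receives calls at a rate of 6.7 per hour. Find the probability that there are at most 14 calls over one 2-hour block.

0.6338

Over the interval, μ = 6.7 × 2 = 13.4 (a 2-hour block = 2 hours).
P(N ≤ 14) = Σ_{j=0}^{14} e^(−μ) μ^j/j! ≈ 0.6338.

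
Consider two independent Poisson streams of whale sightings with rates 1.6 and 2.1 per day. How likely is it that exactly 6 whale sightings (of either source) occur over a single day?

Independent Poisson processes superpose: combined rate λ = 1.6 + 2.1 = 3.7 per day.
So μ = 3.7.
P(N = 6) = e^(−3.7) · 3.7^6/6! ≈ 0.0881.

0.0881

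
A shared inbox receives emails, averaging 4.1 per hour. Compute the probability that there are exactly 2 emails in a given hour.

0.1393

With mean μ = 4.1 per hour,
P(N = 2) = e^(−μ) μ^2/2! = e^(−4.1) · 4.1^2/2 ≈ 0.1393.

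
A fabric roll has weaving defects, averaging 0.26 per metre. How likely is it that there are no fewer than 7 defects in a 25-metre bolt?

0.4735

Over the interval, μ = 0.26 × 25 = 6.5 (a 25-metre bolt = 25 metres).
P(N ≥ 7) = 1 − P(N ≤ 6) = 1 − Σ_{j=0}^{6} e^(−μ) μ^j/j! ≈ 0.4735.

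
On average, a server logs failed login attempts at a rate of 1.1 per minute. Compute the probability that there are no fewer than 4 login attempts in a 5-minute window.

0.7983

Over the interval, μ = 1.1 × 5 = 5.5 (a 5-minute window = 5 minutes).
P(N ≥ 4) = 1 − P(N ≤ 3) = 1 − Σ_{j=0}^{3} e^(−μ) μ^j/j! ≈ 0.7983.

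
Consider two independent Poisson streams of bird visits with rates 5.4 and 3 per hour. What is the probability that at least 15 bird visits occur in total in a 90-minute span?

0.2847

Independent Poisson processes superpose: combined rate λ = 5.4 + 3 = 8.4 per hour.
Over the interval, μ = 8.4 × 1.5 = 12.6 (a 90-minute span = 1.5 hours).
P(N ≥ 15) = 1 − P(N ≤ 14) ≈ 0.2847.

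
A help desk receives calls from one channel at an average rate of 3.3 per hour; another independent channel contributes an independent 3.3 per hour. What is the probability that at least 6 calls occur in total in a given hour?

0.6453

Independent Poisson processes superpose: combined rate λ = 3.3 + 3.3 = 6.6 per hour.
So μ = 6.6.
P(N ≥ 6) = 1 − P(N ≤ 5) ≈ 0.6453.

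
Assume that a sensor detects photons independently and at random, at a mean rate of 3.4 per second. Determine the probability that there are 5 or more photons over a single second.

With mean μ = 3.4 per second,
P(N ≥ 5) = 1 − P(N ≤ 4) = 1 − Σ_{j=0}^{4} e^(−μ) μ^j/j! ≈ 0.2558.

0.2558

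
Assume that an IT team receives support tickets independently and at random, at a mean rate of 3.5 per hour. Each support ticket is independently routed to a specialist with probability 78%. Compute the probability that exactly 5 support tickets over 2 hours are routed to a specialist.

0.1720

Thinning: the support tickets that are routed to a specialist themselves form a Poisson process with rate 0.78 × 3.5 = 2.73 per hour.
Over the interval, μ = 2.73 × 2 = 5.46 (2 hours).
P(N = 5) = e^(−5.46) · 5.46^5/5! ≈ 0.1720.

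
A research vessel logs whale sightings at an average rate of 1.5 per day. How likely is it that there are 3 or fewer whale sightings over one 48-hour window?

Over the interval, μ = 1.5 × 2 = 3 (a 48-hour window = 2 days).
P(N ≤ 3) = Σ_{j=0}^{3} e^(−μ) μ^j/j! ≈ 0.6472.

0.6472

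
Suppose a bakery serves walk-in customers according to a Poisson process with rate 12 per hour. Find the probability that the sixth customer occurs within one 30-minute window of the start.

Over the interval, μ = 12 × 0.5 = 6 (a 30-minute window = 0.5 hours).
The sixth arrival falls in the interval iff at least 6 events occur there: P(S_6 ≤ t) = P(N ≥ 6) = 1 − P(N ≤ 5) ≈ 0.5543.

0.5543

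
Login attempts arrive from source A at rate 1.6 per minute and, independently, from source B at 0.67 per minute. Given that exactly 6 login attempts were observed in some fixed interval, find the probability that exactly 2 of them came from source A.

0.0566

Given the total, each event is independently from source A with probability p = λ_A/(λ_A+λ_B) = 1.6/2.27 ≈ 0.7048.
So K ~ Binomial(6, 1.6/2.27): P(K = 2) = C(6,2) · (1.6/2.27)^2 · (0.67/2.27)^4 ≈ 0.0566.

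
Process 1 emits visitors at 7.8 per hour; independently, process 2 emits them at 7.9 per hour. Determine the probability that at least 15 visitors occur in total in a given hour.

Independent Poisson processes superpose: combined rate λ = 7.8 + 7.9 = 15.7 per hour.
So μ = 15.7.
P(N ≥ 15) = 1 − P(N ≤ 14) ≈ 0.6041.

0.6041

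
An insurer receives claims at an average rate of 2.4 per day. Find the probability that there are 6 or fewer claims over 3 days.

Over the interval, μ = 2.4 × 3 = 7.2 (3 days).
P(N ≤ 6) = Σ_{j=0}^{6} e^(−μ) μ^j/j! ≈ 0.4204.

0.4204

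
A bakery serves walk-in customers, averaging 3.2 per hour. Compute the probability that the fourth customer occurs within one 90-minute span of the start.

0.7058

Over the interval, μ = 3.2 × 1.5 = 4.8 (a 90-minute span = 1.5 hours).
The fourth arrival falls in the interval iff at least 4 events occur there: P(S_4 ≤ t) = P(N ≥ 4) = 1 − P(N ≤ 3) ≈ 0.7058.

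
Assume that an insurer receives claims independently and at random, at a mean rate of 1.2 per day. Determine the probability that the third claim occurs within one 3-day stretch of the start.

Over the interval, μ = 1.2 × 3 = 3.6 (a 3-day stretch = 3 days).
The third arrival falls in the interval iff at least 3 events occur there: P(S_3 ≤ t) = P(N ≥ 3) = 1 − P(N ≤ 2) ≈ 0.6973.

0.6973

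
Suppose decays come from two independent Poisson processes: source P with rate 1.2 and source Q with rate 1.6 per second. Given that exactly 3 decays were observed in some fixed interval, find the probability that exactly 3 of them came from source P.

0.0787

Given the total, each event is independently from source P with probability p = λ_P/(λ_P+λ_Q) = 1.2/2.8 ≈ 0.4286.
So K ~ Binomial(3, 1.2/2.8): P(K = 3) = C(3,3) · (1.2/2.8)^3 · (1.6/2.8)^0 ≈ 0.0787.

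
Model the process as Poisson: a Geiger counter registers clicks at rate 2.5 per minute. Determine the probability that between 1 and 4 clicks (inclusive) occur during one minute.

0.8091

With mean μ = 2.5 per minute,
P(1 ≤ N ≤ 4) = Σ_{j=1}^{4} e^(−2.5) · 2.5^j/j! ≈ 0.8091.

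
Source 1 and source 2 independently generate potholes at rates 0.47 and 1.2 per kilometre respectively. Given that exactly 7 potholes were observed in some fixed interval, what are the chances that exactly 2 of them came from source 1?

0.3186

Given the total, each event is independently from source 1 with probability p = λ_1/(λ_1+λ_2) = 0.47/1.67 ≈ 0.2814.
So K ~ Binomial(7, 0.47/1.67): P(K = 2) = C(7,2) · (0.47/1.67)^2 · (1.2/1.67)^5 ≈ 0.3186.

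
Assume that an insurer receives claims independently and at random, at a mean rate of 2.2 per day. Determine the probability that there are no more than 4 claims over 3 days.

Over the interval, μ = 2.2 × 3 = 6.6 (3 days).
P(N ≤ 4) = Σ_{j=0}^{4} e^(−μ) μ^j/j! ≈ 0.2127.

0.2127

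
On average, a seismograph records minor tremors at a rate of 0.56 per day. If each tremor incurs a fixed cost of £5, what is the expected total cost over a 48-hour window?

£5.6

E[N] = 0.56 × 2 = 1.12 (a 48-hour window = 2 days); E[cost] = 1.12 × £5 = £5.6.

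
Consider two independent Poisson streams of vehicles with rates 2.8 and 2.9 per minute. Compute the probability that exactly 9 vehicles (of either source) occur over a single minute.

0.0586

Independent Poisson processes superpose: combined rate λ = 2.8 + 2.9 = 5.7 per minute.
So μ = 5.7.
P(N = 9) = e^(−5.7) · 5.7^9/9! ≈ 0.0586.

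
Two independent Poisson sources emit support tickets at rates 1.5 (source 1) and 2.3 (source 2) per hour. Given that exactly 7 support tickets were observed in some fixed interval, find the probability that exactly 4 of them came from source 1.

Given the total, each event is independently from source 1 with probability p = λ_1/(λ_1+λ_2) = 1.5/3.8 ≈ 0.3947.
So K ~ Binomial(7, 1.5/3.8): P(K = 4) = C(7,4) · (1.5/3.8)^4 · (2.3/3.8)^3 ≈ 0.1884.

0.1884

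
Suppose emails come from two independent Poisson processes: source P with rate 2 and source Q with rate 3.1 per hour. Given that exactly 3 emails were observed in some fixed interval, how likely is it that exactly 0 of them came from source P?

Given the total, each event is independently from source P with probability p = λ_P/(λ_P+λ_Q) = 2/5.1 ≈ 0.3922.
So K ~ Binomial(3, 2/5.1): P(K = 0) = C(3,0) · (2/5.1)^0 · (3.1/5.1)^3 ≈ 0.2246.

0.2246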